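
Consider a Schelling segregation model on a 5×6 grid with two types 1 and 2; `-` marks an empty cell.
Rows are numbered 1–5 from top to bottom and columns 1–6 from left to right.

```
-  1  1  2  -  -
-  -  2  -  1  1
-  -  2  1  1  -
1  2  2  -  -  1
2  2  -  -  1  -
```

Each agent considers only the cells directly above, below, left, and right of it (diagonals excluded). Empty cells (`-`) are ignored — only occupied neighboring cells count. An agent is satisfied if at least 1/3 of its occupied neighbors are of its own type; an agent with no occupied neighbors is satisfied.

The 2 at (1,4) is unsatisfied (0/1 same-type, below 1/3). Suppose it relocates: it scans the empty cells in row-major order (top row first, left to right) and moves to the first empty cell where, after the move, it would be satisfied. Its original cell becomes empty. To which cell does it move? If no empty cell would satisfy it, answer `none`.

Vacating (1,4). Empty cells in order:
  (1,1): 0/1 same-type → still unsatisfied.
  (1,5): 0/1 same-type → still unsatisfied.
  (1,6): 0/1 same-type → still unsatisfied.
  (2,1): 0/0 same-type → satisfied — stop here.

(2,1)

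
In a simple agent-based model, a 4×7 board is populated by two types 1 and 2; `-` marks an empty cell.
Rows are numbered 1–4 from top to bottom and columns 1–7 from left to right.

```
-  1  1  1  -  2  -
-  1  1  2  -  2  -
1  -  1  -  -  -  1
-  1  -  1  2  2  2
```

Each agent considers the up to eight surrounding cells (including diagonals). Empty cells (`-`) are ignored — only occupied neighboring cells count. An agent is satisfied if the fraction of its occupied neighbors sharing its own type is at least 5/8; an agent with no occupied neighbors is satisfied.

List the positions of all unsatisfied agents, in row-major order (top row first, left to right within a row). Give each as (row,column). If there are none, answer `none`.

Row 1: (1,2)1 3/3 satisfied · (1,3)1 4/5 satisfied · (1,4)1 2/3 satisfied · (1,6)2 1/1 satisfied
Row 2: (2,2)1 5/5 satisfied · (2,3)1 5/6 satisfied · (2,4)2 0/4 not · (2,6)2 1/2 not
Row 3: (3,1)1 2/2 satisfied · (3,3)1 4/5 satisfied · (3,7)1 0/3 not
Row 4: (4,2)1 2/2 satisfied · (4,4)1 1/2 not · (4,5)2 1/2 not · (4,6)2 2/3 satisfied · (4,7)2 1/2 not

(2,4), (2,6), (3,7), (4,4), (4,5), (4,7)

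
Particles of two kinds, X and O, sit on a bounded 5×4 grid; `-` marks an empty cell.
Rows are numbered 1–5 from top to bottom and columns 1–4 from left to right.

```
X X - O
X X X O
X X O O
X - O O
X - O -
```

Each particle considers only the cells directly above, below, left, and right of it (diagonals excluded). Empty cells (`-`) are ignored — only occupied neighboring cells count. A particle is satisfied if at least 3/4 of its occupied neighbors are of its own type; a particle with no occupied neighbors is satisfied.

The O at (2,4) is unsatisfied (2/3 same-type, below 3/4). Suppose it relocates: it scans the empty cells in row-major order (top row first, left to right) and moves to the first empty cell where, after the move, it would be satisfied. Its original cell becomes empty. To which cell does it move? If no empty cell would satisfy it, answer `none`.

(5,4)

Vacating (2,4). Empty cells in order:
  (1,3): 1/3 same-type → still unsatisfied.
  (4,2): 1/3 same-type → still unsatisfied.
  (5,2): 1/2 same-type → still unsatisfied.
  (5,4): 2/2 same-type → satisfied — stop here.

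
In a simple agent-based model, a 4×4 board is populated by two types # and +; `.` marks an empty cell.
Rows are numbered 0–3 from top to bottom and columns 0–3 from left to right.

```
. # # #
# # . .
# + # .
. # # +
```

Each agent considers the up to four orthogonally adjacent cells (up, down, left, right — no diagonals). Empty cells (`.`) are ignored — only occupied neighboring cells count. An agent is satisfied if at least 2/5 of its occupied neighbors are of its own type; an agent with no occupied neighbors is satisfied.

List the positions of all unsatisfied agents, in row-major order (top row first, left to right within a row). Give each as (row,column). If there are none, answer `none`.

(0,1)# 2/2 ✓
(0,2)# 2/2 ✓
(0,3)# 1/1 ✓
(1,0)# 2/2 ✓
(1,1)# 2/3 ✓
(2,0)# 1/2 ✓
(2,1)+ 0/4 ✗
(2,2)# 1/2 ✓
(3,1)# 1/2 ✓
(3,2)# 2/3 ✓
(3,3)+ 0/1 ✗

(2,1), (3,3)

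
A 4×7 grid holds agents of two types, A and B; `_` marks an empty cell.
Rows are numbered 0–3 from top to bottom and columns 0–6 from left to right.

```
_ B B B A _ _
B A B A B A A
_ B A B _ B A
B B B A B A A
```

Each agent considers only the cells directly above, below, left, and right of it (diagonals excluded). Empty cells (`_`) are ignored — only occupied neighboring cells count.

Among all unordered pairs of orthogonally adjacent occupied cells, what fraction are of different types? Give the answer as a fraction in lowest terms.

11/16

Scan each occupied cell's neighbors to the right and below so each pair is counted once.
From row 0: 4 unlike of 7 pairs (running 4/7).
From row 1: 9 unlike of 11 pairs (running 13/18).
From row 2: 6 unlike of 8 pairs (running 19/26).
From row 3: 3 unlike of 6 pairs (running 22/32).
Total adjacent occupied pairs: 32; unlike-type pairs: 22.
22/32 reduces to 11/16.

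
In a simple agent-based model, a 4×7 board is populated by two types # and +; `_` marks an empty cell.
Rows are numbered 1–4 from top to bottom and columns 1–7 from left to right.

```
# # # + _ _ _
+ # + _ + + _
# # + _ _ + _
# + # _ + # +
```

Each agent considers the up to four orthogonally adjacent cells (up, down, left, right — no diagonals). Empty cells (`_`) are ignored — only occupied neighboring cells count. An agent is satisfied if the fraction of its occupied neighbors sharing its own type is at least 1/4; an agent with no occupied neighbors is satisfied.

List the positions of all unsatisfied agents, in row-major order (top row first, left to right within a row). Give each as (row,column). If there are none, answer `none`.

(1,4), (2,1), (4,2), (4,3), (4,5), (4,6), (4,7)

Row 1: (1,1)# 1/2 ✓ · (1,2)# 3/3 ✓ · (1,3)# 1/3 ✓ · (1,4)+ 0/1 ✗
Row 2: (2,1)+ 0/3 ✗ · (2,2)# 2/4 ✓ · (2,3)+ 1/3 ✓ · (2,5)+ 1/1 ✓ · (2,6)+ 2/2 ✓
Row 3: (3,1)# 2/3 ✓ · (3,2)# 2/4 ✓ · (3,3)+ 1/3 ✓ · (3,6)+ 1/2 ✓
Row 4: (4,1)# 1/2 ✓ · (4,2)+ 0/3 ✗ · (4,3)# 0/2 ✗ · (4,5)+ 0/1 ✗ · (4,6)# 0/3 ✗ · (4,7)+ 0/1 ✗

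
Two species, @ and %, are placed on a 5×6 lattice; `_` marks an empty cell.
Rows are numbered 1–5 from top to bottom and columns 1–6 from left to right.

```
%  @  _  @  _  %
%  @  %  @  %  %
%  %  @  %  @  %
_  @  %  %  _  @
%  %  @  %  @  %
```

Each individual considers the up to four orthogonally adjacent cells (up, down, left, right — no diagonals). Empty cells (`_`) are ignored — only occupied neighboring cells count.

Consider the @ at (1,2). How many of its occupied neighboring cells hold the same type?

1

Occupied neighbors of (1,2): (2,2)=@, (1,1)=%.
Same type (@): 1 of 2.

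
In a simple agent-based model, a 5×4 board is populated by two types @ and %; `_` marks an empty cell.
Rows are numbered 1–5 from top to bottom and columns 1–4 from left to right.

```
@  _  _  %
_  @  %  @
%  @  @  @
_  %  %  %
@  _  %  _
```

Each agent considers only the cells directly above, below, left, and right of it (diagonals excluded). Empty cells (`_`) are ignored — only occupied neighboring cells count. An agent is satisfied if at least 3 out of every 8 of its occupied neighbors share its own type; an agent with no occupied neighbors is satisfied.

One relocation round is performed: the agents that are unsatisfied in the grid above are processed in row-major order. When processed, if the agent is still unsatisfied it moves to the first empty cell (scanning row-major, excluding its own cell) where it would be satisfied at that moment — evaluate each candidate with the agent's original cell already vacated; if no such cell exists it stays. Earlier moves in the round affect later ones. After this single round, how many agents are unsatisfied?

Initially unsatisfied (in order): (1,4), (2,3), (2,4), (3,1).
  (1,4) → (1,3).
  (2,3) → (1,4).
  (2,4): now satisfied by earlier moves; stays.
  (3,1) → (4,1).
Resulting grid:
@ _ % %
_ @ _ @
_ @ @ @
% % % %
@ _ % _
Unsatisfied now: (5,1).

1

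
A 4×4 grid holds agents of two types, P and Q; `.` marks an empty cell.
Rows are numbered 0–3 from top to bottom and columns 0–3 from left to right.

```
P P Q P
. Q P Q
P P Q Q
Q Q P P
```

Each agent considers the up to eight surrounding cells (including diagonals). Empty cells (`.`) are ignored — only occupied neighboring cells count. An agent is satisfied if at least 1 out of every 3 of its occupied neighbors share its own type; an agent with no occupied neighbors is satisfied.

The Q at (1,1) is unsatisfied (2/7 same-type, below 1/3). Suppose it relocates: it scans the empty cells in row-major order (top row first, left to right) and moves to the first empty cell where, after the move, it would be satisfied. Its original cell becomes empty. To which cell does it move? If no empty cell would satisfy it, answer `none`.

Vacating (1,1). Empty cells in order:
  (1,0): 0/4 same-type → still unsatisfied.

none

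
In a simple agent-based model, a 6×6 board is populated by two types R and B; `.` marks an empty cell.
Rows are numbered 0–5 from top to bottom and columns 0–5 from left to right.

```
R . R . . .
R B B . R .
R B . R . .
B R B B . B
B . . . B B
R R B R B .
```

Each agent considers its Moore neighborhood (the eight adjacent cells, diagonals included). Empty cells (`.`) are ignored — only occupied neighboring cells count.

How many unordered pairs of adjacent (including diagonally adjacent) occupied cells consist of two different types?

Scan each occupied cell's neighbors to the right and below (and the two forward diagonals) so each pair is counted once.
Row 0: R(0,0)–R(1,0)= R(0,0)–B(1,1)≠ R(0,2)–B(1,2)≠ R(0,2)–B(1,1)≠  → 3/4 unlike.
Row 1: R(1,0)–B(1,1)≠ R(1,0)–R(2,0)= R(1,0)–B(2,1)≠ B(1,1)–B(1,2)= B(1,1)–B(2,1)= B(1,1)–R(2,0)≠ B(1,2)–R(2,3)≠ B(1,2)–B(2,1)= R(1,4)–R(2,3)=  → 4/9 unlike.
Row 2: R(2,0)–B(2,1)≠ R(2,0)–B(3,0)≠ R(2,0)–R(3,1)= B(2,1)–R(3,1)≠ B(2,1)–B(3,2)= B(2,1)–B(3,0)= R(2,3)–B(3,3)≠ R(2,3)–B(3,2)≠  → 5/8 unlike.
Row 3: B(3,0)–R(3,1)≠ B(3,0)–B(4,0)= R(3,1)–B(3,2)≠ R(3,1)–B(4,0)≠ B(3,2)–B(3,3)= B(3,3)–B(4,4)= B(3,5)–B(4,5)= B(3,5)–B(4,4)=  → 3/8 unlike.
Row 4: B(4,0)–R(5,0)≠ B(4,0)–R(5,1)≠ B(4,4)–B(4,5)= B(4,4)–B(5,4)= B(4,4)–R(5,3)≠ B(4,5)–B(5,4)=  → 3/6 unlike.
Row 5: R(5,0)–R(5,1)= R(5,1)–B(5,2)≠ B(5,2)–R(5,3)≠ R(5,3)–B(5,4)≠  → 3/4 unlike.
Total adjacent occupied pairs: 39; unlike-type pairs: 21.

21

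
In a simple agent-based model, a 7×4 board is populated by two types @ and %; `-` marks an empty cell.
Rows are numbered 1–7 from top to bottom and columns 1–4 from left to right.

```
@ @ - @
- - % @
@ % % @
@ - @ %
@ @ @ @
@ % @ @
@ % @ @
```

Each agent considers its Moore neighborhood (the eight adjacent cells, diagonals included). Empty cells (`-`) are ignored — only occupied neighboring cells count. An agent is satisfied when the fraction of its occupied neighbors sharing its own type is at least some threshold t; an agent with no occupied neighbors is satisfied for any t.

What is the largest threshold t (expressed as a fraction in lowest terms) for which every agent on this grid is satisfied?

1/8

Row 1: (1,1)@ 1/1 · (1,2)@ 1/2 · (1,4)@ 1/2
Row 2: (2,3)% 2/6 · (2,4)@ 2/4
Row 3: (3,1)@ 1/2 · (3,2)% 2/5 · (3,3)% 3/6 · (3,4)@ 2/5
Row 4: (4,1)@ 3/4 · (4,3)@ 4/7 · (4,4)% 1/5
Row 5: (5,1)@ 3/4 · (5,2)@ 6/7 · (5,3)@ 5/7 · (5,4)@ 4/5
Row 6: (6,1)@ 3/5 · (6,2)% 1/8 · (6,3)@ 6/8 · (6,4)@ 5/5
Row 7: (7,1)@ 1/3 · (7,2)% 1/5 · (7,3)@ 3/5 · (7,4)@ 3/3
The smallest same-type fraction is 1/8 at (6,2), which reduces to 1/8. Any threshold above that leaves this agent unsatisfied.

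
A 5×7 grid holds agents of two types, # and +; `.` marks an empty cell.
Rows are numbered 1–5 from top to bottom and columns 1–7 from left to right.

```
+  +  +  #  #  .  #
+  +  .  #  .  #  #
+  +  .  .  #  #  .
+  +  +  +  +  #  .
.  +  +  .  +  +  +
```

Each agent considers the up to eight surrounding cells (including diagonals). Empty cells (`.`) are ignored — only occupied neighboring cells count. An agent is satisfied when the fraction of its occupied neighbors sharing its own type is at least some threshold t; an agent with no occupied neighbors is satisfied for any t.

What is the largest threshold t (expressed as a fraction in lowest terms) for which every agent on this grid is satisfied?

(1,1)+ 3/3
(1,2)+ 4/4
(1,3)+ 2/4
(1,4)# 2/3
(1,5)# 3/3
(1,7)# 2/2
(2,1)+ 5/5
(2,2)+ 6/6
(2,4)# 3/4
(2,6)# 5/5
(2,7)# 3/3
(3,1)+ 5/5
(3,2)+ 6/6
(3,5)# 4/6
(3,6)# 4/5
(4,1)+ 4/4
(4,2)+ 6/6
(4,3)+ 5/5
(4,4)+ 4/5
(4,5)+ 3/6
(4,6)# 2/6
(5,2)+ 4/4
(5,3)+ 4/4
(5,5)+ 3/4
(5,6)+ 3/4
(5,7)+ 1/2
The smallest same-type fraction is 2/6 at (4,6), which reduces to 1/3. Any threshold above that leaves this agent unsatisfied.

1/3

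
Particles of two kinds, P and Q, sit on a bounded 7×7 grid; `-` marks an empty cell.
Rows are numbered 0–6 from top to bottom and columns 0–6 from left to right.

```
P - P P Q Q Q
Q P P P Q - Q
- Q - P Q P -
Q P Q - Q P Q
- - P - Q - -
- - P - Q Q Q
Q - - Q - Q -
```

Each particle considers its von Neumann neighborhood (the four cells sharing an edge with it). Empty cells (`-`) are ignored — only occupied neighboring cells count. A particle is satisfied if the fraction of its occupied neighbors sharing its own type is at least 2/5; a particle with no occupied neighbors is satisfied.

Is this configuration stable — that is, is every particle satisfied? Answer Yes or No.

No

(0,0)P 0/1 ✗
(0,2)P 2/2 ✓
(0,3)P 2/3 ✓
(0,4)Q 2/3 ✓
(0,5)Q 2/2 ✓
(0,6)Q 2/2 ✓
(1,0)Q 0/2 ✗
(1,1)P 1/3 ✗
(1,2)P 3/3 ✓
(1,3)P 3/4 ✓
(1,4)Q 2/3 ✓
(1,6)Q 1/1 ✓
(2,1)Q 0/2 ✗
(2,3)P 1/2 ✓
(2,4)Q 2/4 ✓
(2,5)P 1/2 ✓
(3,0)Q 0/1 ✗
(3,1)P 0/3 ✗
(3,2)Q 0/2 ✗
(3,4)Q 2/3 ✓
(3,5)P 1/3 ✗
(3,6)Q 0/1 ✗
(4,2)P 1/2 ✓
(4,4)Q 2/2 ✓
(5,2)P 1/1 ✓
(5,4)Q 2/2 ✓
(5,5)Q 3/3 ✓
(5,6)Q 1/1 ✓
(6,0)Q 0/0 ✓
(6,3)Q 0/0 ✓
(6,5)Q 1/1 ✓
For instance (0,0) has only 0/1 same-type neighbors, below 2/5.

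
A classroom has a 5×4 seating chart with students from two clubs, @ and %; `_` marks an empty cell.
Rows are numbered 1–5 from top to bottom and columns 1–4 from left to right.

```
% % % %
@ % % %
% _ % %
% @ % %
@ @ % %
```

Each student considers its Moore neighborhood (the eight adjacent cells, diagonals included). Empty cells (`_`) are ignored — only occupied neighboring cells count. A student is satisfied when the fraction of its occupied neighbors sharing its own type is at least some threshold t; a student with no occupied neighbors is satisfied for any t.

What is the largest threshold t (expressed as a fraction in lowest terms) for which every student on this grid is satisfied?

0/1

(1,1)% 2/3
(1,2)% 4/5
(1,3)% 5/5
(1,4)% 3/3
(2,1)@ 0/4
(2,2)% 6/7
(2,3)% 7/7
(2,4)% 5/5
(3,1)% 2/4
(3,3)% 6/7
(3,4)% 5/5
(4,1)% 1/4
(4,2)@ 2/7
(4,3)% 5/7
(4,4)% 5/5
(5,1)@ 2/3
(5,2)@ 2/5
(5,3)% 3/5
(5,4)% 3/3
The smallest same-type fraction is 0/4 at (2,1), which reduces to 0/1. Any threshold above that leaves this student unsatisfied.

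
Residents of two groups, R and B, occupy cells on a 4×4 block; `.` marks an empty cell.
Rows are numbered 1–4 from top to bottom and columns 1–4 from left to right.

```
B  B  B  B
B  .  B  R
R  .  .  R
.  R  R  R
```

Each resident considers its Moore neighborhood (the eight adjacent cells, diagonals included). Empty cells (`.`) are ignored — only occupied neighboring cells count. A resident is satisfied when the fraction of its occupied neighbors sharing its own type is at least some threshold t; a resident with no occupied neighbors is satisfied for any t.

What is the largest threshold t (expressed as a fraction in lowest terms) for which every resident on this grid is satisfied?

Row 1: (1,1)B 2/2 · (1,2)B 4/4 · (1,3)B 3/4 · (1,4)B 2/3
Row 2: (2,1)B 2/3 · (2,3)B 3/5 · (2,4)R 1/4
Row 3: (3,1)R 1/2 · (3,4)R 3/4
Row 4: (4,2)R 2/2 · (4,3)R 3/3 · (4,4)R 2/2
The smallest same-type fraction is 1/4 at (2,4), which reduces to 1/4. Any threshold above that leaves this resident unsatisfied.

1/4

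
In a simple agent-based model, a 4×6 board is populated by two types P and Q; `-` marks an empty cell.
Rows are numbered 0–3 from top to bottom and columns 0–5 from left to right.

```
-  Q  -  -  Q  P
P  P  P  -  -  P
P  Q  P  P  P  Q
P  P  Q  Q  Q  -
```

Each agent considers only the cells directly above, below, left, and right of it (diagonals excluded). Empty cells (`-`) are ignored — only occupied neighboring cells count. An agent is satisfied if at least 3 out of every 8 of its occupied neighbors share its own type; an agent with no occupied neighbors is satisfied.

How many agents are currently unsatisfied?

Row 0: (0,1)Q 0/1 unhappy · (0,4)Q 0/1 unhappy · (0,5)P 1/2 ok
Row 1: (1,0)P 2/2 ok · (1,1)P 2/4 ok · (1,2)P 2/2 ok · (1,5)P 1/2 ok
Row 2: (2,0)P 2/3 ok · (2,1)Q 0/4 unhappy · (2,2)P 2/4 ok · (2,3)P 2/3 ok · (2,4)P 1/3 unhappy · (2,5)Q 0/2 unhappy
Row 3: (3,0)P 2/2 ok · (3,1)P 1/3 unhappy · (3,2)Q 1/3 unhappy · (3,3)Q 2/3 ok · (3,4)Q 1/2 ok
Unsatisfied: (0,1), (0,4), (2,1), (2,4), (2,5), (3,1), (3,2) — 7 in total.

7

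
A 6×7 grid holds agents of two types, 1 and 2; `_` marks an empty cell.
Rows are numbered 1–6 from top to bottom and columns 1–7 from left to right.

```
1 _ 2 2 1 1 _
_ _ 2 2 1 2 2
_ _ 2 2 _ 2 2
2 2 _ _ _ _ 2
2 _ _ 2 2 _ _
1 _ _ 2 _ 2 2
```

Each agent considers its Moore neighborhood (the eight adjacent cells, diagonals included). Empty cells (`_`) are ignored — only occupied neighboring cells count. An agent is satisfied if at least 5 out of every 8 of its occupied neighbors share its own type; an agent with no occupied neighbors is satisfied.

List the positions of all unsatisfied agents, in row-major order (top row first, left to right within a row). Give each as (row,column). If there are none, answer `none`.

Row 1: (1,1)1 0/0 ✓ · (1,3)2 3/3 ✓ · (1,4)2 3/5 ✗ · (1,5)1 2/5 ✗ · (1,6)1 2/4 ✗
Row 2: (2,3)2 5/5 ✓ · (2,4)2 5/7 ✓ · (2,5)1 2/7 ✗ · (2,6)2 3/6 ✗ · (2,7)2 3/4 ✓
Row 3: (3,3)2 4/4 ✓ · (3,4)2 3/4 ✓ · (3,6)2 4/5 ✓ · (3,7)2 4/4 ✓
Row 4: (4,1)2 2/2 ✓ · (4,2)2 3/3 ✓ · (4,7)2 2/2 ✓
Row 5: (5,1)2 2/3 ✓ · (5,4)2 2/2 ✓ · (5,5)2 3/3 ✓
Row 6: (6,1)1 0/1 ✗ · (6,4)2 2/2 ✓ · (6,6)2 2/2 ✓ · (6,7)2 1/1 ✓

(1,4), (1,5), (1,6), (2,5), (2,6), (6,1)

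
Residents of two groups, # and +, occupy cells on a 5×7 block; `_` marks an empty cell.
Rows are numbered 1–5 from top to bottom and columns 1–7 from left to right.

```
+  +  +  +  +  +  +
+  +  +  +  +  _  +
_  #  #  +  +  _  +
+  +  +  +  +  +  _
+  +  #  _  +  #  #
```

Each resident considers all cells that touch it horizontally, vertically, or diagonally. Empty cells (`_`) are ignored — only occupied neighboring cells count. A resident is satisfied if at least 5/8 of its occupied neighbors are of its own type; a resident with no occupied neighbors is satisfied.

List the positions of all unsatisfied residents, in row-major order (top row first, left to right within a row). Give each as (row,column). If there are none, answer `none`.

Row 1: (1,1)+ 3/3 ok · (1,2)+ 5/5 ok · (1,3)+ 5/5 ok · (1,4)+ 5/5 ok · (1,5)+ 4/4 ok · (1,6)+ 4/4 ok · (1,7)+ 2/2 ok
Row 2: (2,1)+ 3/4 ok · (2,2)+ 5/7 ok · (2,3)+ 6/8 ok · (2,4)+ 7/8 ok · (2,5)+ 6/6 ok · (2,7)+ 3/3 ok
Row 3: (3,2)# 1/7 unhappy · (3,3)# 1/8 unhappy · (3,4)+ 7/8 ok · (3,5)+ 6/6 ok · (3,7)+ 2/2 ok
Row 4: (4,1)+ 3/4 ok · (4,2)+ 4/7 unhappy · (4,3)+ 4/7 unhappy · (4,4)+ 5/7 ok · (4,5)+ 5/6 ok · (4,6)+ 4/6 ok
Row 5: (5,1)+ 3/3 ok · (5,2)+ 4/5 ok · (5,3)# 0/4 unhappy · (5,5)+ 3/4 ok · (5,6)# 1/4 unhappy · (5,7)# 1/2 unhappy

(3,2), (3,3), (4,2), (4,3), (5,3), (5,6), (5,7)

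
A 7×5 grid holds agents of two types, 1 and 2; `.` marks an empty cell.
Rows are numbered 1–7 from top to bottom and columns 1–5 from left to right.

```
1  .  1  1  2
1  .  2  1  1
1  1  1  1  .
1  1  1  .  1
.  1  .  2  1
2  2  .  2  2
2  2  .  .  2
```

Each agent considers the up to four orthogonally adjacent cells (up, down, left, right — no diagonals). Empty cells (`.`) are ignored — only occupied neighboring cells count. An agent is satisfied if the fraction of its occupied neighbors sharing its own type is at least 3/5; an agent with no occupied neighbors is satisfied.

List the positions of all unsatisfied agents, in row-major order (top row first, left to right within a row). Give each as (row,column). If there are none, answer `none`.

Row 1: (1,1)1 1/1 ok · (1,3)1 1/2 unhappy · (1,4)1 2/3 ok · (1,5)2 0/2 unhappy
Row 2: (2,1)1 2/2 ok · (2,3)2 0/3 unhappy · (2,4)1 3/4 ok · (2,5)1 1/2 unhappy
Row 3: (3,1)1 3/3 ok · (3,2)1 3/3 ok · (3,3)1 3/4 ok · (3,4)1 2/2 ok
Row 4: (4,1)1 2/2 ok · (4,2)1 4/4 ok · (4,3)1 2/2 ok · (4,5)1 1/1 ok
Row 5: (5,2)1 1/2 unhappy · (5,4)2 1/2 unhappy · (5,5)1 1/3 unhappy
Row 6: (6,1)2 2/2 ok · (6,2)2 2/3 ok · (6,4)2 2/2 ok · (6,5)2 2/3 ok
Row 7: (7,1)2 2/2 ok · (7,2)2 2/2 ok · (7,5)2 1/1 ok

(1,3), (1,5), (2,3), (2,5), (5,2), (5,4), (5,5)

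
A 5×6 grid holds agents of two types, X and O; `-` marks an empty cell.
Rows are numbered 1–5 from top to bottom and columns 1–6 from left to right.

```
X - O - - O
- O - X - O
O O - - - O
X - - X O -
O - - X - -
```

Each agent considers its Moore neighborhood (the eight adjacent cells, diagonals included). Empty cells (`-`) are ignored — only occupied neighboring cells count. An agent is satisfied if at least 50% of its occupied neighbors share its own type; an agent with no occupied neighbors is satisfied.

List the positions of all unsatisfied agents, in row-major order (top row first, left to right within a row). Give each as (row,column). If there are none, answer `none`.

(1,1), (2,4), (4,1), (4,5), (5,1)

Row 1: (1,1)X 0/1 not · (1,3)O 1/2 satisfied · (1,6)O 1/1 satisfied
Row 2: (2,2)O 3/4 satisfied · (2,4)X 0/1 not · (2,6)O 2/2 satisfied
Row 3: (3,1)O 2/3 satisfied · (3,2)O 2/3 satisfied · (3,6)O 2/2 satisfied
Row 4: (4,1)X 0/3 not · (4,4)X 1/2 satisfied · (4,5)O 1/3 not
Row 5: (5,1)O 0/1 not · (5,4)X 1/2 satisfied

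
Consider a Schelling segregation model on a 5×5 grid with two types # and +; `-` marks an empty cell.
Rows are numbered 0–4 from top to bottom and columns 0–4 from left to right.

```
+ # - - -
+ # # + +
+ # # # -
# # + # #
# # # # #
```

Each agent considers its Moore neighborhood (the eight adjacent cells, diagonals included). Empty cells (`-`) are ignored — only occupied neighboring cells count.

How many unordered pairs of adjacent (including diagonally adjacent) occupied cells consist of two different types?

Scan each occupied cell's neighbors to the right and below (and the two forward diagonals) so each pair is counted once.
Row 0: +(0,0)–#(0,1)≠ +(0,0)–+(1,0)= +(0,0)–#(1,1)≠ #(0,1)–#(1,1)= #(0,1)–#(1,2)= #(0,1)–+(1,0)≠  → 3/6 unlike.
Row 1: +(1,0)–#(1,1)≠ +(1,0)–+(2,0)= +(1,0)–#(2,1)≠ #(1,1)–#(1,2)= #(1,1)–#(2,1)= #(1,1)–#(2,2)= #(1,1)–+(2,0)≠ #(1,2)–+(1,3)≠ #(1,2)–#(2,2)= #(1,2)–#(2,3)= #(1,2)–#(2,1)= +(1,3)–+(1,4)= +(1,3)–#(2,3)≠ +(1,3)–#(2,2)≠ +(1,4)–#(2,3)≠  → 7/15 unlike.
Row 2: +(2,0)–#(2,1)≠ +(2,0)–#(3,0)≠ +(2,0)–#(3,1)≠ #(2,1)–#(2,2)= #(2,1)–#(3,1)= #(2,1)–+(3,2)≠ #(2,1)–#(3,0)= #(2,2)–#(2,3)= #(2,2)–+(3,2)≠ #(2,2)–#(3,3)= #(2,2)–#(3,1)= #(2,3)–#(3,3)= #(2,3)–#(3,4)= #(2,3)–+(3,2)≠  → 6/14 unlike.
Row 3: #(3,0)–#(3,1)= #(3,0)–#(4,0)= #(3,0)–#(4,1)= #(3,1)–+(3,2)≠ #(3,1)–#(4,1)= #(3,1)–#(4,2)= #(3,1)–#(4,0)= +(3,2)–#(3,3)≠ +(3,2)–#(4,2)≠ +(3,2)–#(4,3)≠ +(3,2)–#(4,1)≠ #(3,3)–#(3,4)= #(3,3)–#(4,3)= #(3,3)–#(4,4)= #(3,3)–#(4,2)= #(3,4)–#(4,4)= #(3,4)–#(4,3)=  → 5/17 unlike.
Row 4: #(4,0)–#(4,1)= #(4,1)–#(4,2)= #(4,2)–#(4,3)= #(4,3)–#(4,4)=  → 0/4 unlike.
Total adjacent occupied pairs: 56; unlike-type pairs: 21.

21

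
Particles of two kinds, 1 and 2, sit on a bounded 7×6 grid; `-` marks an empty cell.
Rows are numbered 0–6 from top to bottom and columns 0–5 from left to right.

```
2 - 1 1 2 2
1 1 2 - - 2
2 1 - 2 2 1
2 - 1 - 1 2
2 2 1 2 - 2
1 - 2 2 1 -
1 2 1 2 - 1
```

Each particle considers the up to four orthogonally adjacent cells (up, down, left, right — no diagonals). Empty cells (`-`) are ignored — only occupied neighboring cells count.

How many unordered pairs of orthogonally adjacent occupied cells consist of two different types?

20

Scan each occupied cell's neighbors to the right and below so each pair is counted once.
From row 0: 3 unlike of 6 pairs (running 3/6).
From row 1: 3 unlike of 5 pairs (running 6/11).
From row 2: 4 unlike of 6 pairs (running 10/17).
From row 3: 1 unlike of 4 pairs (running 11/21).
From row 4: 4 unlike of 6 pairs (running 15/27).
From row 5: 2 unlike of 5 pairs (running 17/32).
From row 6: 3 unlike of 3 pairs (running 20/35).
Total adjacent occupied pairs: 35; unlike-type pairs: 20.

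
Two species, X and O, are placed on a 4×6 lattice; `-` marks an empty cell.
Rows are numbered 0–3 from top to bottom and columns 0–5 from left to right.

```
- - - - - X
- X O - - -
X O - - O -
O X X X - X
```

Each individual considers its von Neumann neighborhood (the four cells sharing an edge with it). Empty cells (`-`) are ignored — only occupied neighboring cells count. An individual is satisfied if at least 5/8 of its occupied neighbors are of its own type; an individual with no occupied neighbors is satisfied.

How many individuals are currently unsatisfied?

6

(0,5)X 0/0 satisfied
(1,1)X 0/2 not
(1,2)O 0/1 not
(2,0)X 0/2 not
(2,1)O 0/3 not
(2,4)O 0/0 satisfied
(3,0)O 0/2 not
(3,1)X 1/3 not
(3,2)X 2/2 satisfied
(3,3)X 1/1 satisfied
(3,5)X 0/0 satisfied
Unsatisfied: (1,1), (1,2), (2,0), (2,1), (3,0), (3,1) — 6 in total.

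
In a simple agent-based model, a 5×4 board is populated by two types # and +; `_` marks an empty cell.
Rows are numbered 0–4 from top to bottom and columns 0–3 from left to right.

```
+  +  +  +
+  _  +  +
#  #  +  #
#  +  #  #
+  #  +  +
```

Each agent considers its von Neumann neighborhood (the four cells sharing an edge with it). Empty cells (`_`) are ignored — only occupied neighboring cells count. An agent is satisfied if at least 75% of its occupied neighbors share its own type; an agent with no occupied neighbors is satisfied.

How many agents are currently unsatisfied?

14

(0,0)+ 2/2 ok
(0,1)+ 2/2 ok
(0,2)+ 3/3 ok
(0,3)+ 2/2 ok
(1,0)+ 1/2 unhappy
(1,2)+ 3/3 ok
(1,3)+ 2/3 unhappy
(2,0)# 2/3 unhappy
(2,1)# 1/3 unhappy
(2,2)+ 1/4 unhappy
(2,3)# 1/3 unhappy
(3,0)# 1/3 unhappy
(3,1)+ 0/4 unhappy
(3,2)# 1/4 unhappy
(3,3)# 2/3 unhappy
(4,0)+ 0/2 unhappy
(4,1)# 0/3 unhappy
(4,2)+ 1/3 unhappy
(4,3)+ 1/2 unhappy
Unsatisfied: (1,0), (1,3), (2,0), (2,1), (2,2), (2,3), (3,0), (3,1), (3,2), (3,3), (4,0), (4,1), (4,2), (4,3) — 14 in total.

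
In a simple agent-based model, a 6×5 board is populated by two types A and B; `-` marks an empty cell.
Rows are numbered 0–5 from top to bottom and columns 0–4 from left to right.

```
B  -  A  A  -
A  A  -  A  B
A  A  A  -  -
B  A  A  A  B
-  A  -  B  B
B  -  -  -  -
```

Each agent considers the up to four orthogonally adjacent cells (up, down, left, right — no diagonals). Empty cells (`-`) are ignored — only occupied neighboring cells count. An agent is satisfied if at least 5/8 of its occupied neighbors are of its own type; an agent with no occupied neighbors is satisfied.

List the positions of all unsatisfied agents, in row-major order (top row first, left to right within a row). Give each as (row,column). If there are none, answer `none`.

Row 0: (0,0)B 0/1 unhappy · (0,2)A 1/1 ok · (0,3)A 2/2 ok
Row 1: (1,0)A 2/3 ok · (1,1)A 2/2 ok · (1,3)A 1/2 unhappy · (1,4)B 0/1 unhappy
Row 2: (2,0)A 2/3 ok · (2,1)A 4/4 ok · (2,2)A 2/2 ok
Row 3: (3,0)B 0/2 unhappy · (3,1)A 3/4 ok · (3,2)A 3/3 ok · (3,3)A 1/3 unhappy · (3,4)B 1/2 unhappy
Row 4: (4,1)A 1/1 ok · (4,3)B 1/2 unhappy · (4,4)B 2/2 ok
Row 5: (5,0)B 0/0 ok

(0,0), (1,3), (1,4), (3,0), (3,3), (3,4), (4,3)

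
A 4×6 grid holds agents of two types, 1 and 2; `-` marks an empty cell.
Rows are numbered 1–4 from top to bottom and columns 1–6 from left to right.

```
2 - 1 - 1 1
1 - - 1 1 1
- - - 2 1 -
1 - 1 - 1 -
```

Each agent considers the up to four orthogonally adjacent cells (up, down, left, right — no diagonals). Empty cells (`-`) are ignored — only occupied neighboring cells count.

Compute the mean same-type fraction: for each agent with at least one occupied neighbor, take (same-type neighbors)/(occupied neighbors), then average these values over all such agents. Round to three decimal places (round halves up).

0.617

Row 1: (1,1)2 0/1 · (1,3)1 — no occupied neighbors · (1,5)1 2/2 · (1,6)1 2/2
Row 2: (2,1)1 0/1 · (2,4)1 1/2 · (2,5)1 4/4 · (2,6)1 2/2
Row 3: (3,4)2 0/2 · (3,5)1 2/3
Row 4: (4,1)1 — no occupied neighbors · (4,3)1 — no occupied neighbors · (4,5)1 1/1
Sum over 10 agents: 0/1 + 2/2 + 2/2 + 0/1 + 1/2 + 4/4 + 2/2 + 0/2 + 2/3 + 1/1 = 37/6; mean = 37/6 ÷ 10 = 37/60 = 0.616666… → 0.617.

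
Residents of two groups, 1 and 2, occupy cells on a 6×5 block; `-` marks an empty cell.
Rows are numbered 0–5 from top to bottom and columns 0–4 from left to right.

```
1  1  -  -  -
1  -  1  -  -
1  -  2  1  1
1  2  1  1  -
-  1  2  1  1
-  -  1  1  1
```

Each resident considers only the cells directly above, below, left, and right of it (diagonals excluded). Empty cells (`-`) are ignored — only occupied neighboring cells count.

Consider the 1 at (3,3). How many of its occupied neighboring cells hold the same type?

Occupied neighbors of (3,3): (2,3)=1, (4,3)=1, (3,2)=1.
Same type (1): 3 of 3.

3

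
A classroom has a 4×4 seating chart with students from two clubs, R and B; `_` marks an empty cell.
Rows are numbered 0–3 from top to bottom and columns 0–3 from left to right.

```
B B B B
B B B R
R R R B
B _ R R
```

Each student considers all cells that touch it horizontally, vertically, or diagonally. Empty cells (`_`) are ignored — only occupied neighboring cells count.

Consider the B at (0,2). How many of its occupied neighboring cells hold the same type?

Occupied neighbors of (0,2): (0,1)=B, (0,3)=B, (1,1)=B, (1,2)=B, (1,3)=R.
Same type (B): 4 of 5.

4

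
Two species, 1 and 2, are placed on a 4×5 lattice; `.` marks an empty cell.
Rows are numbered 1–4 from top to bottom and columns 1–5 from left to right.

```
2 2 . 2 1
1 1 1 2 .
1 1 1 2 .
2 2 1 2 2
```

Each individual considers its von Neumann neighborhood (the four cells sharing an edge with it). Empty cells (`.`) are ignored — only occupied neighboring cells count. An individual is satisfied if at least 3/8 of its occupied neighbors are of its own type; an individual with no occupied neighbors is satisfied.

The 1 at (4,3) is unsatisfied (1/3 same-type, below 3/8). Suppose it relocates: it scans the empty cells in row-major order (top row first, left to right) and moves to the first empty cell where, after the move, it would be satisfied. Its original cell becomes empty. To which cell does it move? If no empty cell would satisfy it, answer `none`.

Vacating (4,3). Empty cells in order:
  (1,3): 1/3 same-type → still unsatisfied.
  (2,5): 1/2 same-type → satisfied — stop here.

(2,5)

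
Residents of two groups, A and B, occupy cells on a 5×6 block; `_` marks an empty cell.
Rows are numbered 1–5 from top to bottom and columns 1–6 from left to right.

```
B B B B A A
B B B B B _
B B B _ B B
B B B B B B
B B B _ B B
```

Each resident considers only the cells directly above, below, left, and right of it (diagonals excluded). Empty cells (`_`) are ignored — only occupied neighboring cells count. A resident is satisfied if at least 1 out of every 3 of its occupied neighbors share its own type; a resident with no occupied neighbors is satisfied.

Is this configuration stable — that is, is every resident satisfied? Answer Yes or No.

(1,1)B 2/2 satisfied
(1,2)B 3/3 satisfied
(1,3)B 3/3 satisfied
(1,4)B 2/3 satisfied
(1,5)A 1/3 satisfied
(1,6)A 1/1 satisfied
(2,1)B 3/3 satisfied
(2,2)B 4/4 satisfied
(2,3)B 4/4 satisfied
(2,4)B 3/3 satisfied
(2,5)B 2/3 satisfied
(3,1)B 3/3 satisfied
(3,2)B 4/4 satisfied
(3,3)B 3/3 satisfied
(3,5)B 3/3 satisfied
(3,6)B 2/2 satisfied
(4,1)B 3/3 satisfied
(4,2)B 4/4 satisfied
(4,3)B 4/4 satisfied
(4,4)B 2/2 satisfied
(4,5)B 4/4 satisfied
(4,6)B 3/3 satisfied
(5,1)B 2/2 satisfied
(5,2)B 3/3 satisfied
(5,3)B 2/2 satisfied
(5,5)B 2/2 satisfied
(5,6)B 2/2 satisfied
All meet the threshold, so the configuration is stable.

Yes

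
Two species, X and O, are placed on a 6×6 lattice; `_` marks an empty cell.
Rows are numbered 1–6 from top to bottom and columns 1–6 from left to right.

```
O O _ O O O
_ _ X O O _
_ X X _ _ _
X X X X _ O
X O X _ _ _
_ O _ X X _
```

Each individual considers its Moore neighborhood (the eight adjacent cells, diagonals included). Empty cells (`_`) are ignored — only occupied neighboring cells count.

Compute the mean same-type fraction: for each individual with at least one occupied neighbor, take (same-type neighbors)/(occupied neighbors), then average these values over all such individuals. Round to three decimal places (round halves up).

(1,1)O 1/1
(1,2)O 1/2
(1,4)O 3/4
(1,5)O 4/4
(1,6)O 2/2
(2,3)X 2/5
(2,4)O 3/5
(2,5)O 4/4
(3,2)X 5/5
(3,3)X 5/6
(4,1)X 3/4
(4,2)X 6/7
(4,3)X 5/6
(4,4)X 3/3
(4,6)O — no occupied neighbors
(5,1)X 2/4
(5,2)O 1/6
(5,3)X 4/6
(6,2)O 1/3
(6,4)X 2/2
(6,5)X 1/1
Sum over 20 individuals: 1/1 + 1/2 + 3/4 + 4/4 + 2/2 + 2/5 + 3/5 + 4/4 + 5/5 + 5/6 + 3/4 + 6/7 + 5/6 + 3/3 + 2/4 + 1/6 + 4/6 + 1/3 + 2/2 + 1/1 = 319/21; mean = 319/21 ÷ 20 = 319/420 = 0.759523… → 0.760.

0.760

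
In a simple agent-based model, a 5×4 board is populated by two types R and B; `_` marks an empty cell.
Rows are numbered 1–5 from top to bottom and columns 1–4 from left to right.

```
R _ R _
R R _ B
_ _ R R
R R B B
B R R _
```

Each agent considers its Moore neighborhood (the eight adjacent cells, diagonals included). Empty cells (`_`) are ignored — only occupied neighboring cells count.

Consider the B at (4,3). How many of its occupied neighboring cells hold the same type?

Occupied neighbors of (4,3): (3,3)=R, (3,4)=R, (4,2)=R, (4,4)=B, (5,2)=R, (5,3)=R.
Same type (B): 1 of 6.

1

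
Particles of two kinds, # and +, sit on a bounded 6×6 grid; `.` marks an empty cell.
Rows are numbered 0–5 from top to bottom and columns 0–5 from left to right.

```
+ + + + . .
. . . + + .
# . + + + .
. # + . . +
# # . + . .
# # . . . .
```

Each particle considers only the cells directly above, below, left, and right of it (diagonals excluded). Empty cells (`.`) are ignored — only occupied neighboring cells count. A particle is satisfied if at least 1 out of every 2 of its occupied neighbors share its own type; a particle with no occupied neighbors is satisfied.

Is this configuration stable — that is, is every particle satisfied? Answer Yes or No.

Yes

Row 0: (0,0)+ 1/1 ✓ · (0,1)+ 2/2 ✓ · (0,2)+ 2/2 ✓ · (0,3)+ 2/2 ✓
Row 1: (1,3)+ 3/3 ✓ · (1,4)+ 2/2 ✓
Row 2: (2,0)# 0/0 ✓ · (2,2)+ 2/2 ✓ · (2,3)+ 3/3 ✓ · (2,4)+ 2/2 ✓
Row 3: (3,1)# 1/2 ✓ · (3,2)+ 1/2 ✓ · (3,5)+ 0/0 ✓
Row 4: (4,0)# 2/2 ✓ · (4,1)# 3/3 ✓ · (4,3)+ 0/0 ✓
Row 5: (5,0)# 2/2 ✓ · (5,1)# 2/2 ✓
All meet the threshold, so the configuration is stable.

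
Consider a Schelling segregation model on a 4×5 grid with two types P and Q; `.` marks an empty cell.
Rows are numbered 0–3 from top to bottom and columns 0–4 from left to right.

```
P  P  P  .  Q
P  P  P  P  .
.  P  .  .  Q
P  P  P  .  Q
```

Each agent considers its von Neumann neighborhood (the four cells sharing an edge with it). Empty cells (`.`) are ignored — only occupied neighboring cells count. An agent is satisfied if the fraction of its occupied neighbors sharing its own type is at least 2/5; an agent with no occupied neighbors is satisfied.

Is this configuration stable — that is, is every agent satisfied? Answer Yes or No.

Yes

Row 0: (0,0)P 2/2 satisfied · (0,1)P 3/3 satisfied · (0,2)P 2/2 satisfied · (0,4)Q 0/0 satisfied
Row 1: (1,0)P 2/2 satisfied · (1,1)P 4/4 satisfied · (1,2)P 3/3 satisfied · (1,3)P 1/1 satisfied
Row 2: (2,1)P 2/2 satisfied · (2,4)Q 1/1 satisfied
Row 3: (3,0)P 1/1 satisfied · (3,1)P 3/3 satisfied · (3,2)P 1/1 satisfied · (3,4)Q 1/1 satisfied
All meet the threshold, so the configuration is stable.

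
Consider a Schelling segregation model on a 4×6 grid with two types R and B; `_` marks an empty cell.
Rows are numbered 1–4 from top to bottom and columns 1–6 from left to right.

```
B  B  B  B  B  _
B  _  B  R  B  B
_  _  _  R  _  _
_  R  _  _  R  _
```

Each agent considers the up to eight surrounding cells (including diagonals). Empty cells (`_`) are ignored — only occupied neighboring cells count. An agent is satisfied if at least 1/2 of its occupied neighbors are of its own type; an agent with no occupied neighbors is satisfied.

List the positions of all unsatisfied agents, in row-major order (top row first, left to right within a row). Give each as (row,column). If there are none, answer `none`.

(2,4)

Row 1: (1,1)B 2/2 satisfied · (1,2)B 4/4 satisfied · (1,3)B 3/4 satisfied · (1,4)B 4/5 satisfied · (1,5)B 3/4 satisfied
Row 2: (2,1)B 2/2 satisfied · (2,3)B 3/5 satisfied · (2,4)R 1/6 not · (2,5)B 3/5 satisfied · (2,6)B 2/2 satisfied
Row 3: (3,4)R 2/4 satisfied
Row 4: (4,2)R 0/0 satisfied · (4,5)R 1/1 satisfied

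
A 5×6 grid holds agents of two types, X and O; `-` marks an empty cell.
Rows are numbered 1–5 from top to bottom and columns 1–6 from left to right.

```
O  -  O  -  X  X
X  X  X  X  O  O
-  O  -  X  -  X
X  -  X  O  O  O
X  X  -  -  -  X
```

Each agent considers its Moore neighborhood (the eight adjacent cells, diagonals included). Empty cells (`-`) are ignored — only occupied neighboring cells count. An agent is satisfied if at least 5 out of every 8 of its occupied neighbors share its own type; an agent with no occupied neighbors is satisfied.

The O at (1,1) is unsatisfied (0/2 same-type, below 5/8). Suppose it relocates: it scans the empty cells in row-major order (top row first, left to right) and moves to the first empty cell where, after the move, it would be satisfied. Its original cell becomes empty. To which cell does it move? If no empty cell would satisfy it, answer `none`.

(3,5)

Vacating (1,1). Empty cells in order:
  (1,2): 1/4 same-type → still unsatisfied.
  (1,4): 2/5 same-type → still unsatisfied.
  (3,1): 1/4 same-type → still unsatisfied.
  (3,3): 2/7 same-type → still unsatisfied.
  (3,5): 5/8 same-type → satisfied — stop here.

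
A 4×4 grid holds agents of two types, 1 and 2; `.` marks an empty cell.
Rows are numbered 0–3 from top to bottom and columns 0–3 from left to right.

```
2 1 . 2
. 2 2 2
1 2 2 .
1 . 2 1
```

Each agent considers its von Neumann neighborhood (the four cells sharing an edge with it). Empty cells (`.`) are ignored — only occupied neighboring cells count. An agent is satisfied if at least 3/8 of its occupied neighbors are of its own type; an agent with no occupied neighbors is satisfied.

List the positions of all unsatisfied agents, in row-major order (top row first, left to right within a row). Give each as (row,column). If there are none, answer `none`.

(0,0)2 0/1 ✗
(0,1)1 0/2 ✗
(0,3)2 1/1 ✓
(1,1)2 2/3 ✓
(1,2)2 3/3 ✓
(1,3)2 2/2 ✓
(2,0)1 1/2 ✓
(2,1)2 2/3 ✓
(2,2)2 3/3 ✓
(3,0)1 1/1 ✓
(3,2)2 1/2 ✓
(3,3)1 0/1 ✗

(0,0), (0,1), (3,3)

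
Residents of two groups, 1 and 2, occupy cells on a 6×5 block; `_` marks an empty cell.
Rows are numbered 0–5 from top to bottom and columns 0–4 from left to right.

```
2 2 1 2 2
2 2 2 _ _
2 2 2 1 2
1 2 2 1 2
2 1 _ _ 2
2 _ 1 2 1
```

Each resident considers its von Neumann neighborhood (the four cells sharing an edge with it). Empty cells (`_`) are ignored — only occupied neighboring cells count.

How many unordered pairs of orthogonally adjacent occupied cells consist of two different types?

15

Scan each occupied cell's neighbors to the right and below so each pair is counted once.
From row 0: 3 unlike of 7 pairs (running 3/7).
From row 1: 0 unlike of 5 pairs (running 3/12).
From row 2: 3 unlike of 9 pairs (running 6/21).
From row 3: 5 unlike of 7 pairs (running 11/28).
From row 4: 2 unlike of 3 pairs (running 13/31).
From row 5: 2 unlike of 2 pairs (running 15/33).
Total adjacent occupied pairs: 33; unlike-type pairs: 15.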